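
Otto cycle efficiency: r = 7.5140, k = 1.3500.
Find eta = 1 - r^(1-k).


r^(k-1) = 2.0256
eta = 1 - 1/2.0256 = 0.5063 = 50.6321%

50.6321%


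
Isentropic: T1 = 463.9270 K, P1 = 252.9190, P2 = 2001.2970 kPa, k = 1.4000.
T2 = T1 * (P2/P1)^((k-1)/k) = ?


(k-1)/k = 0.2857
(P2/P1)^exp = 1.8058
T2 = 463.9270 * 1.8058 = 837.7518 K

837.7518 K


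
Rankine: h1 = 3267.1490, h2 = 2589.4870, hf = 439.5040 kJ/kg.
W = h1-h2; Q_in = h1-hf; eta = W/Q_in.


W = 677.6620 kJ/kg
Q_in = 2827.6450 kJ/kg
eta = 0.2397 = 23.9656%

eta = 23.9656%


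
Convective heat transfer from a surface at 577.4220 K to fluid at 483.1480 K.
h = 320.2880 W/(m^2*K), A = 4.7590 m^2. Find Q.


dT = 94.2740 K
Q = 320.2880 * 4.7590 * 94.2740 = 143697.2003 W

143697.2003 W


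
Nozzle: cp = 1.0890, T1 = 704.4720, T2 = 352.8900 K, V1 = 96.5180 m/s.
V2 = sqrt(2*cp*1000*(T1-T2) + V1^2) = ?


dT = 351.5820 K
2*cp*1000*dT = 765745.5960
V1^2 = 9315.7243
V2 = sqrt(775061.3203) = 880.3757 m/s

880.3757 m/s


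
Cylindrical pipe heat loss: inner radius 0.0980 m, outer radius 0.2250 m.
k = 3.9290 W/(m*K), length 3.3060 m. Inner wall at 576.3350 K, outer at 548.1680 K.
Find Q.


dT = 28.1670 K
ln(ro/ri) = 0.8311
Q = 2*pi*3.9290*3.3060*28.1670 / 0.8311 = 2765.8897 W

2765.8897 W


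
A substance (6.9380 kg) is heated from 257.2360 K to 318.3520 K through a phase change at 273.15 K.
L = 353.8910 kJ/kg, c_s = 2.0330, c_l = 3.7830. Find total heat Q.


Q1 (sensible, solid) = 6.9380 * 2.0330 * 15.9140 = 224.4662 kJ
Q2 (latent) = 6.9380 * 353.8910 = 2455.2958 kJ
Q3 (sensible, liquid) = 6.9380 * 3.7830 * 45.2020 = 1186.3922 kJ
Q_total = 3866.1542 kJ

3866.1542 kJ


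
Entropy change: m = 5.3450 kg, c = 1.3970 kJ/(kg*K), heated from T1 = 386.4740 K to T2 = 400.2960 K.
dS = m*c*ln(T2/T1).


T2/T1 = 1.0358
ln(T2/T1) = 0.0351
dS = 5.3450 * 1.3970 * 0.0351 = 0.2624 kJ/K

0.2624 kJ/K


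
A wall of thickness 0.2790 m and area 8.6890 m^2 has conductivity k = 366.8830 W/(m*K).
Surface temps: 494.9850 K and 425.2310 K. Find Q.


dT = 69.7540 K
Q = 366.8830 * 8.6890 * 69.7540 / 0.2790 = 797007.3006 W

797007.3006 W


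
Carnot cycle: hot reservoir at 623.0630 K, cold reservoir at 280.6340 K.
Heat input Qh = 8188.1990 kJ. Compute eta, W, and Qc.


eta = 1 - 280.6340/623.0630 = 0.5496
W = 0.5496 * 8188.1990 = 4500.1497 kJ
Qc = 8188.1990 - 4500.1497 = 3688.0493 kJ

eta = 54.9590%, W = 4500.1497 kJ, Qc = 3688.0493 kJ


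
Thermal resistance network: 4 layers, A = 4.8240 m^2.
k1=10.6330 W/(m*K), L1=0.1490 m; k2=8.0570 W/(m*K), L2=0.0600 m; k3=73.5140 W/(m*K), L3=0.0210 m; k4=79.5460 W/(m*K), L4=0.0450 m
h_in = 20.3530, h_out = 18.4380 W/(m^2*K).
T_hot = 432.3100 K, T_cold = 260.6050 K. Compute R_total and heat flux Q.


R_conv_in = 1/(20.3530*4.8240) = 0.0102
R_1 = 0.1490/(10.6330*4.8240) = 0.0029
R_2 = 0.0600/(8.0570*4.8240) = 0.0015
R_3 = 0.0210/(73.5140*4.8240) = 5.9216e-05
R_4 = 0.0450/(79.5460*4.8240) = 0.0001
R_conv_out = 1/(18.4380*4.8240) = 0.0112
R_total = 0.0261 K/W
Q = 171.7050 / 0.0261 = 6590.5912 W

R_total = 0.0261 K/W, Q = 6590.5912 W


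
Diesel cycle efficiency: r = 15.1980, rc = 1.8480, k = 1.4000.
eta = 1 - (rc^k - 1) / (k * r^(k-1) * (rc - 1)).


r^(k-1) = 2.9697
rc^k = 2.3626
eta = 0.6135 = 61.3529%

61.3529%


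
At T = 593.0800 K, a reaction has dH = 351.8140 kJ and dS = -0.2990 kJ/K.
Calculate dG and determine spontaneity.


T*dS = 593.0800 * -0.2990 = -177.3309 kJ
dG = 351.8140 + 177.3309 = 529.1449 kJ (non-spontaneous)

dG = 529.1449 kJ, non-spontaneous


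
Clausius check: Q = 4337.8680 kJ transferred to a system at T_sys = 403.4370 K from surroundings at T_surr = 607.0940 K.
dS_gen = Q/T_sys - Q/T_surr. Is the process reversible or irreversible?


dS_sys = 4337.8680/403.4370 = 10.7523 kJ/K
dS_surr = -4337.8680/607.0940 = -7.1453 kJ/K
dS_gen = 10.7523 - 7.1453 = 3.6070 kJ/K (irreversible)

dS_gen = 3.6070 kJ/K, irreversible


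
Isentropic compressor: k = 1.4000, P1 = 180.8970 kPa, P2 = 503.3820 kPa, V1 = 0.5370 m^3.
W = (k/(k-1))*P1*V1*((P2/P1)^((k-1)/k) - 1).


(k-1)/k = 0.2857
(P2/P1)^exp = 1.3396
W = 3.5000 * 180.8970 * 0.5370 * (1.3396 - 1) = 115.4786 kJ

115.4786 kJ


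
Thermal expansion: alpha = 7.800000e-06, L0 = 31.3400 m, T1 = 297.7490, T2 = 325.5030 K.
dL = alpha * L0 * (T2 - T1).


dT = 27.7540 K
dL = 7.800000e-06 * 31.3400 * 27.7540 = 0.006785 m
L_final = 31.346785 m

dL = 0.006785 m


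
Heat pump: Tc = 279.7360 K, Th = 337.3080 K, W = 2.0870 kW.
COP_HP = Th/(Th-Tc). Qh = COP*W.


COP = 337.3080 / 57.5720 = 5.8589
Qh = 5.8589 * 2.0870 = 12.2275 kW

COP = 5.8589, Qh = 12.2275 kW


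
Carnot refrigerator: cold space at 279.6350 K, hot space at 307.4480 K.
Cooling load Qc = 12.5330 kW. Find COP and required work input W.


COP = 279.6350 / 27.8130 = 10.0541
W = 12.5330 / 10.0541 = 1.2466 kW

COP = 10.0541, W = 1.2466 kW


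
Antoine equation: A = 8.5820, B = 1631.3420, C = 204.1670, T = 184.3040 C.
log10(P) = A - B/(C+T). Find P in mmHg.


C+T = 388.4710
B/(C+T) = 4.1994
log10(P) = 8.5820 - 4.1994 = 4.3826
P = 10^4.3826 = 24132.8173 mmHg

24132.8173 mmHg


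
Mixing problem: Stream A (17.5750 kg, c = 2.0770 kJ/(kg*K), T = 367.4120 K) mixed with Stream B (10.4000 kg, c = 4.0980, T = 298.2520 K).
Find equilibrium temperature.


num = 26123.0029
den = 79.1225
Tf = 330.1591 K

330.1591 K


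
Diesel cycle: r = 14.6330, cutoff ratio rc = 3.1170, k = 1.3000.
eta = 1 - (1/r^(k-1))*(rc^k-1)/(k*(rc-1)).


r^(k-1) = 2.2367
rc^k = 4.3839
eta = 0.4503 = 45.0270%

45.0270%


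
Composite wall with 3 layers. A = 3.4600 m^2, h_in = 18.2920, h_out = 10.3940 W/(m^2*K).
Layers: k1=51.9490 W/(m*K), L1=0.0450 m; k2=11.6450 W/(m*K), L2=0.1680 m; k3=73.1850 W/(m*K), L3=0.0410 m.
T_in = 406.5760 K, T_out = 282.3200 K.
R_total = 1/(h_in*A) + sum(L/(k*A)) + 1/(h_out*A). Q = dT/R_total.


R_conv_in = 1/(18.2920*3.4600) = 0.0158
R_1 = 0.0450/(51.9490*3.4600) = 0.0003
R_2 = 0.1680/(11.6450*3.4600) = 0.0042
R_3 = 0.0410/(73.1850*3.4600) = 0.0002
R_conv_out = 1/(10.3940*3.4600) = 0.0278
R_total = 0.0482 K/W
Q = 124.2560 / 0.0482 = 2578.5544 W

R_total = 0.0482 K/W, Q = 2578.5544 W


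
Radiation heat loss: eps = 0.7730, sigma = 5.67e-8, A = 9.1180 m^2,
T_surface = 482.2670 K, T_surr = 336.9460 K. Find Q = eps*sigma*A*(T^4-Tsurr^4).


T^4 = 5.4094e+10
Tsurr^4 = 1.2890e+10
Q = 0.7730 * 5.67e-8 * 9.1180 * 4.1204e+10 = 16466.7011 W

16466.7011 W


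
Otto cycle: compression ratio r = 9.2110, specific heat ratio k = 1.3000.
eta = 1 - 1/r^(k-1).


r^(k-1) = 1.9467
eta = 1 - 1/1.9467 = 0.4863 = 48.6302%

48.6302%


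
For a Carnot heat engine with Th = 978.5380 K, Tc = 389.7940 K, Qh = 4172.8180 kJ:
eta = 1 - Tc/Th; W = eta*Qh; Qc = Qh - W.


eta = 1 - 389.7940/978.5380 = 0.6017
W = 0.6017 * 4172.8180 = 2510.6041 kJ
Qc = 4172.8180 - 2510.6041 = 1662.2139 kJ

eta = 60.1657%, W = 2510.6041 kJ, Qc = 1662.2139 kJ


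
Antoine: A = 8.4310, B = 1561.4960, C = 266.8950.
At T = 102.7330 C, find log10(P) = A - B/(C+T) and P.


C+T = 369.6280
B/(C+T) = 4.2245
log10(P) = 8.4310 - 4.2245 = 4.2065
P = 10^4.2065 = 16087.6718 mmHg

16087.6718 mmHg


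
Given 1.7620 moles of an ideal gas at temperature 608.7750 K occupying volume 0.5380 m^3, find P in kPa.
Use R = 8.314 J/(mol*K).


P = nRT/V = 1.7620 * 8.314 * 608.7750 / 0.5380
= 8918.1081 / 0.5380 = 16576.4092 Pa = 16.5764 kPa

16.5764 kPa


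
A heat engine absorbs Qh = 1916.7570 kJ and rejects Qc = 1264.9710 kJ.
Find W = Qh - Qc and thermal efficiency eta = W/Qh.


W = 1916.7570 - 1264.9710 = 651.7860 kJ
eta = 651.7860 / 1916.7570 = 0.3400 = 34.0046%

W = 651.7860 kJ, eta = 34.0046%


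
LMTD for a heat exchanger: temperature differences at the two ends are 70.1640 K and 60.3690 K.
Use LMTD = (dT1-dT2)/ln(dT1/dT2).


dT1/dT2 = 1.1623
ln(dT1/dT2) = 0.1504
LMTD = 9.7950 / 0.1504 = 65.1438 K

65.1438 K


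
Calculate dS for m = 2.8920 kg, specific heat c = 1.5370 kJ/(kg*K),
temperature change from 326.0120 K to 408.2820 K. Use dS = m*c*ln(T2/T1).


T2/T1 = 1.2524
ln(T2/T1) = 0.2250
dS = 2.8920 * 1.5370 * 0.2250 = 1.0002 kJ/K

1.0002 kJ/K


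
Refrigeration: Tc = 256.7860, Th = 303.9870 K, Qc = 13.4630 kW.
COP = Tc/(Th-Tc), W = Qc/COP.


COP = 256.7860 / 47.2010 = 5.4403
W = 13.4630 / 5.4403 = 2.4747 kW

COP = 5.4403, W = 2.4747 kW


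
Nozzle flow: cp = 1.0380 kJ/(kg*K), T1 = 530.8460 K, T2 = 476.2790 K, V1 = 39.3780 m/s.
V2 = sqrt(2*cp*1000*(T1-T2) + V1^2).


dT = 54.5670 K
2*cp*1000*dT = 113281.0920
V1^2 = 1550.6269
V2 = sqrt(114831.7189) = 338.8683 m/s

338.8683 m/s


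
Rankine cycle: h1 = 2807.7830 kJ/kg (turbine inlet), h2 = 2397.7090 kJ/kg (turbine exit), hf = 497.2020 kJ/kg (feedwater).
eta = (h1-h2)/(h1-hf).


W = 410.0740 kJ/kg
Q_in = 2310.5810 kJ/kg
eta = 0.1775 = 17.7477%

eta = 17.7477%


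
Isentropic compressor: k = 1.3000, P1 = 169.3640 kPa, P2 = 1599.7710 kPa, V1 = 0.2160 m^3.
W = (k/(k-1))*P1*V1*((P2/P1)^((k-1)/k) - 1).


(k-1)/k = 0.2308
(P2/P1)^exp = 1.6790
W = 4.3333 * 169.3640 * 0.2160 * (1.6790 - 1) = 107.6407 kJ

107.6407 kJ


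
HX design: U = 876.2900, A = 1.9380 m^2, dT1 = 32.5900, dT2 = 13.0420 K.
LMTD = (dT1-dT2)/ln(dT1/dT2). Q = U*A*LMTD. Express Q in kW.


LMTD = 21.3446 K
Q = 876.2900 * 1.9380 * 21.3446 = 36248.3983 W = 36.2484 kW

36.2484 kW


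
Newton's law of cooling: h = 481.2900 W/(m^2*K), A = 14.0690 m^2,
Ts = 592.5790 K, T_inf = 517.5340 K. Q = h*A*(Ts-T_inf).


dT = 75.0450 K
Q = 481.2900 * 14.0690 * 75.0450 = 508149.8829 W

508149.8829 W


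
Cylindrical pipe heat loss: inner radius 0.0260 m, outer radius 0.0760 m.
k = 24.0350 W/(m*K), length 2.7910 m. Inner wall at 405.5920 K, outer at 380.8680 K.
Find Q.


dT = 24.7240 K
ln(ro/ri) = 1.0726
Q = 2*pi*24.0350*2.7910*24.7240 / 1.0726 = 9715.1581 W

9715.1581 W


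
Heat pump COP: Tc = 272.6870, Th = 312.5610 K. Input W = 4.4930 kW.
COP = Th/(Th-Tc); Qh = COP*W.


COP = 312.5610 / 39.8740 = 7.8387
Qh = 7.8387 * 4.4930 = 35.2194 kW

COP = 7.8387, Qh = 35.2194 kW


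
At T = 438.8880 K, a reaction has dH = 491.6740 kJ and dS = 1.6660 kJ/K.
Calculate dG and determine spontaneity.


T*dS = 438.8880 * 1.6660 = 731.1874 kJ
dG = 491.6740 - 731.1874 = -239.5134 kJ (spontaneous)

dG = -239.5134 kJ, spontaneous


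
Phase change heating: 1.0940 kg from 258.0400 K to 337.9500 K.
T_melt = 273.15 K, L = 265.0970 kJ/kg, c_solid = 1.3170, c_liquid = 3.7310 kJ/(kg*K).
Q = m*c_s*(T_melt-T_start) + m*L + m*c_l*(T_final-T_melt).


Q1 (sensible, solid) = 1.0940 * 1.3170 * 15.1100 = 21.7705 kJ
Q2 (latent) = 1.0940 * 265.0970 = 290.0161 kJ
Q3 (sensible, liquid) = 1.0940 * 3.7310 * 64.8000 = 264.4951 kJ
Q_total = 576.2816 kJ

576.2816 kJ


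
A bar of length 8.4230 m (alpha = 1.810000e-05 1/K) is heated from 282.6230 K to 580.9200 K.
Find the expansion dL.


dT = 298.2970 K
dL = 1.810000e-05 * 8.4230 * 298.2970 = 0.045477 m
L_final = 8.468477 m

dL = 0.045477 m


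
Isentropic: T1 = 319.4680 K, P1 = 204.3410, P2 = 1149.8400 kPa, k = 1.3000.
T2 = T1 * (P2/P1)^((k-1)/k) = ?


(k-1)/k = 0.2308
(P2/P1)^exp = 1.4898
T2 = 319.4680 * 1.4898 = 475.9588 K

475.9588 K


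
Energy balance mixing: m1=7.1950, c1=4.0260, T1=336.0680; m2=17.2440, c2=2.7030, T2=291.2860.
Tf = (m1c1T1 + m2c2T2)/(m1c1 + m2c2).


num = 23311.9007
den = 75.5776
Tf = 308.4499 K

308.4499 K


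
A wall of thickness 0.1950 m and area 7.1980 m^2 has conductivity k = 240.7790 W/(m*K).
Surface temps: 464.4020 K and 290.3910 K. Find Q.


dT = 174.0110 K
Q = 240.7790 * 7.1980 * 174.0110 / 0.1950 = 1546580.5359 W

1546580.5359 W


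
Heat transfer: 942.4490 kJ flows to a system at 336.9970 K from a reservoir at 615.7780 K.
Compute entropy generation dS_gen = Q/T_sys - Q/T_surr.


dS_sys = 942.4490/336.9970 = 2.7966 kJ/K
dS_surr = -942.4490/615.7780 = -1.5305 kJ/K
dS_gen = 2.7966 - 1.5305 = 1.2661 kJ/K (irreversible)

dS_gen = 1.2661 kJ/K, irreversible


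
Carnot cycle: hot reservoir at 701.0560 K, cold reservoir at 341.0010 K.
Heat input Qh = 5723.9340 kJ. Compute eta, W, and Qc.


eta = 1 - 341.0010/701.0560 = 0.5136
W = 0.5136 * 5723.9340 = 2939.7524 kJ
Qc = 5723.9340 - 2939.7524 = 2784.1816 kJ

eta = 51.3589%, W = 2939.7524 kJ, Qc = 2784.1816 kJ


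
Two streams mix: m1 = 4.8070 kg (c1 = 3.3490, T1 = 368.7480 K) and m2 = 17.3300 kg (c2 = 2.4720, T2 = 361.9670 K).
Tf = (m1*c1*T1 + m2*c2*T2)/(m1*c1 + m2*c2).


num = 21442.9218
den = 58.9384
Tf = 363.8192 K

363.8192 K


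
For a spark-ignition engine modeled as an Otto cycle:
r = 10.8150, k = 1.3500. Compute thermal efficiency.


r^(k-1) = 2.3010
eta = 1 - 1/2.3010 = 0.5654 = 56.5399%

56.5399%


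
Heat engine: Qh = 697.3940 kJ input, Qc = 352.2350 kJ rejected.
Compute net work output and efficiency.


W = 697.3940 - 352.2350 = 345.1590 kJ
eta = 345.1590 / 697.3940 = 0.4949 = 49.4927%

W = 345.1590 kJ, eta = 49.4927%


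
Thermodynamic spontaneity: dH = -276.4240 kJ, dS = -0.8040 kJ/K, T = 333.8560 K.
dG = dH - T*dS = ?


T*dS = 333.8560 * -0.8040 = -268.4202 kJ
dG = -276.4240 + 268.4202 = -8.0038 kJ (spontaneous)

dG = -8.0038 kJ, spontaneous


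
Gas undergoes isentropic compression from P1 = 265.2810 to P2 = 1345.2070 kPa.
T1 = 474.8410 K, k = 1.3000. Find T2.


(k-1)/k = 0.2308
(P2/P1)^exp = 1.4545
T2 = 474.8410 * 1.4545 = 690.6526 K

690.6526 K


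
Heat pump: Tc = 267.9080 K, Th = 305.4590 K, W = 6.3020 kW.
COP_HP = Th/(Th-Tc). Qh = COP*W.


COP = 305.4590 / 37.5510 = 8.1345
Qh = 8.1345 * 6.3020 = 51.2637 kW

COP = 8.1345, Qh = 51.2637 kW


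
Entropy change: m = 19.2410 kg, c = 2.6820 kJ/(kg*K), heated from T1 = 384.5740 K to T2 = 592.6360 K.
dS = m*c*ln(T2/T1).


T2/T1 = 1.5410
ln(T2/T1) = 0.4324
dS = 19.2410 * 2.6820 * 0.4324 = 22.3160 kJ/K

22.3160 kJ/K


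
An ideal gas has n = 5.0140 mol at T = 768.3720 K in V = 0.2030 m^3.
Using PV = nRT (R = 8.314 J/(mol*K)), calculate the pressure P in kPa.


P = nRT/V = 5.0140 * 8.314 * 768.3720 / 0.2030
= 32030.6595 / 0.2030 = 157786.4998 Pa = 157.7865 kPa

157.7865 kPa


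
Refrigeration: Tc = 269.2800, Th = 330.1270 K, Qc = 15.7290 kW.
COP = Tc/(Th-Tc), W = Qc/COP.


COP = 269.2800 / 60.8470 = 4.4255
W = 15.7290 / 4.4255 = 3.5542 kW

COP = 4.4255, W = 3.5542 kW


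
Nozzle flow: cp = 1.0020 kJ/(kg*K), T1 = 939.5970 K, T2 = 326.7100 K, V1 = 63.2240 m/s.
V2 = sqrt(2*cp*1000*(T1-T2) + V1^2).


dT = 612.8870 K
2*cp*1000*dT = 1228225.5480
V1^2 = 3997.2742
V2 = sqrt(1232222.8222) = 1110.0553 m/s

1110.0553 m/s


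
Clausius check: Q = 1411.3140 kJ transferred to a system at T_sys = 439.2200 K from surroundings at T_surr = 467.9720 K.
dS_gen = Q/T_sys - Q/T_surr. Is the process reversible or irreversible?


dS_sys = 1411.3140/439.2200 = 3.2132 kJ/K
dS_surr = -1411.3140/467.9720 = -3.0158 kJ/K
dS_gen = 3.2132 - 3.0158 = 0.1974 kJ/K (irreversible)

dS_gen = 0.1974 kJ/K, irreversible


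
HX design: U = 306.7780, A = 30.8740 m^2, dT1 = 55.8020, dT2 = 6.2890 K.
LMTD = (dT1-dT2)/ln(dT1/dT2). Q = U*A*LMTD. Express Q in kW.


LMTD = 22.6811 K
Q = 306.7780 * 30.8740 * 22.6811 = 214823.1587 W = 214.8232 kW

214.8232 kW


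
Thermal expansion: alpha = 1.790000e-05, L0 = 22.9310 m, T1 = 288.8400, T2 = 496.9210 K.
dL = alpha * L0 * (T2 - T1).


dT = 208.0810 K
dL = 1.790000e-05 * 22.9310 * 208.0810 = 0.085410 m
L_final = 23.016410 m

dL = 0.085410 m


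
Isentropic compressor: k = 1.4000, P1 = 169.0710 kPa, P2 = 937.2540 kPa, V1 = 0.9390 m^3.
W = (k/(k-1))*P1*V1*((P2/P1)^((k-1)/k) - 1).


(k-1)/k = 0.2857
(P2/P1)^exp = 1.6312
W = 3.5000 * 169.0710 * 0.9390 * (1.6312 - 1) = 350.7352 kJ

350.7352 kJ


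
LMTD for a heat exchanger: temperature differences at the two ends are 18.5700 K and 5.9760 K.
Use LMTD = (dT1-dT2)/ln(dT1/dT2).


dT1/dT2 = 3.1074
ln(dT1/dT2) = 1.1338
LMTD = 12.5940 / 1.1338 = 11.1078 K

11.1078 K


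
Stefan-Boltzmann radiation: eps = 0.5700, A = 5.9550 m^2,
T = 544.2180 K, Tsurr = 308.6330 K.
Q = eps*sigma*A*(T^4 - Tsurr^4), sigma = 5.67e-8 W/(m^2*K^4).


T^4 = 8.7719e+10
Tsurr^4 = 9.0734e+09
Q = 0.5700 * 5.67e-8 * 5.9550 * 7.8645e+10 = 15136.0265 W

15136.0265 W


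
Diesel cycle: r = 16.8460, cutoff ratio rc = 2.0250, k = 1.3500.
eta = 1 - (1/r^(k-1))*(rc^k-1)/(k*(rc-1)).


r^(k-1) = 2.6870
rc^k = 2.5922
eta = 0.5718 = 57.1772%

57.1772%


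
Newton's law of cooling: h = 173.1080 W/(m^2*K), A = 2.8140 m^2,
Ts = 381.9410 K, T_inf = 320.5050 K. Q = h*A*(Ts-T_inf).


dT = 61.4360 K
Q = 173.1080 * 2.8140 * 61.4360 = 29927.0675 W

29927.0675 W


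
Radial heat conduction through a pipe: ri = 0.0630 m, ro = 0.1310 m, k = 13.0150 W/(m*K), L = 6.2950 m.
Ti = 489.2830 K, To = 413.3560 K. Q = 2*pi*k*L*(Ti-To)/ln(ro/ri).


dT = 75.9270 K
ln(ro/ri) = 0.7321
Q = 2*pi*13.0150*6.2950*75.9270 / 0.7321 = 53390.9684 W

53390.9684 W


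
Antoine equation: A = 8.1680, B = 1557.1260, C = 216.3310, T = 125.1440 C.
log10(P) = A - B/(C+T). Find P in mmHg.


C+T = 341.4750
B/(C+T) = 4.5600
log10(P) = 8.1680 - 4.5600 = 3.6080
P = 10^3.6080 = 4055.0854 mmHg

4055.0854 mmHg


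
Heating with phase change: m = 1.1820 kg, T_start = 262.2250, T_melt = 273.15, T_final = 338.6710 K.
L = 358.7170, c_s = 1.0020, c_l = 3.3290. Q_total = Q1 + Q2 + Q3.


Q1 (sensible, solid) = 1.1820 * 1.0020 * 10.9250 = 12.9392 kJ
Q2 (latent) = 1.1820 * 358.7170 = 424.0035 kJ
Q3 (sensible, liquid) = 1.1820 * 3.3290 * 65.5210 = 257.8171 kJ
Q_total = 694.7598 kJ

694.7598 kJ


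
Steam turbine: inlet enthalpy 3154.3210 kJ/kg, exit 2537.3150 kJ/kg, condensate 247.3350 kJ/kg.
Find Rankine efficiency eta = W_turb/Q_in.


W = 617.0060 kJ/kg
Q_in = 2906.9860 kJ/kg
eta = 0.2122 = 21.2249%

eta = 21.2249%


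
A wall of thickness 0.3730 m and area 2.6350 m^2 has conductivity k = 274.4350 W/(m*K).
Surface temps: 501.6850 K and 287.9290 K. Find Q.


dT = 213.7560 K
Q = 274.4350 * 2.6350 * 213.7560 / 0.3730 = 414409.4019 W

414409.4019 W


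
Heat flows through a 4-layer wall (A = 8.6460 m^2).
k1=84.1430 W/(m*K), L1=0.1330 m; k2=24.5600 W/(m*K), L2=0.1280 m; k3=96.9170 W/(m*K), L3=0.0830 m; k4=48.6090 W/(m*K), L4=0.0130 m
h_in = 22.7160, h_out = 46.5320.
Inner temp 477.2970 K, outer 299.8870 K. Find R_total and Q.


R_conv_in = 1/(22.7160*8.6460) = 0.0051
R_1 = 0.1330/(84.1430*8.6460) = 0.0002
R_2 = 0.1280/(24.5600*8.6460) = 0.0006
R_3 = 0.0830/(96.9170*8.6460) = 9.9052e-05
R_4 = 0.0130/(48.6090*8.6460) = 3.0932e-05
R_conv_out = 1/(46.5320*8.6460) = 0.0025
R_total = 0.0085 K/W
Q = 177.4100 / 0.0085 = 20889.4920 W

R_total = 0.0085 K/W, Q = 20889.4920 W


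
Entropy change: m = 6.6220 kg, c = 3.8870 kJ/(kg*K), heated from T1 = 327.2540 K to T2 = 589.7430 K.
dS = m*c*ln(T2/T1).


T2/T1 = 1.8021
ln(T2/T1) = 0.5890
dS = 6.6220 * 3.8870 * 0.5890 = 15.1594 kJ/K

15.1594 kJ/K


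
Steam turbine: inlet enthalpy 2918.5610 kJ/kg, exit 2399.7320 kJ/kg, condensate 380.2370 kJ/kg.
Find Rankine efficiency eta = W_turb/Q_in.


W = 518.8290 kJ/kg
Q_in = 2538.3240 kJ/kg
eta = 0.2044 = 20.4398%

eta = 20.4398%


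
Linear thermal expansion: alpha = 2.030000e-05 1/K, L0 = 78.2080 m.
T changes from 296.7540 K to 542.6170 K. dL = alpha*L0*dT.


dT = 245.8630 K
dL = 2.030000e-05 * 78.2080 * 245.8630 = 0.390338 m
L_final = 78.598338 m

dL = 0.390338 m


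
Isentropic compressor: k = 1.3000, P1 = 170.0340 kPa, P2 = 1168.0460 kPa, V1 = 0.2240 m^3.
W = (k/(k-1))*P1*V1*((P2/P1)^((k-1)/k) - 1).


(k-1)/k = 0.2308
(P2/P1)^exp = 1.5600
W = 4.3333 * 170.0340 * 0.2240 * (1.5600 - 1) = 92.4329 kJ

92.4329 kJ


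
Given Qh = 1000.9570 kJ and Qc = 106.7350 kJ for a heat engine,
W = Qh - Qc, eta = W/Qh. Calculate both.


W = 1000.9570 - 106.7350 = 894.2220 kJ
eta = 894.2220 / 1000.9570 = 0.8934 = 89.3367%

W = 894.2220 kJ, eta = 89.3367%


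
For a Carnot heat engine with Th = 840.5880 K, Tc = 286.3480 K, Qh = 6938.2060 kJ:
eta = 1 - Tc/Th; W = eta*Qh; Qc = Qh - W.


eta = 1 - 286.3480/840.5880 = 0.6593
W = 0.6593 * 6938.2060 = 4574.6921 kJ
Qc = 6938.2060 - 4574.6921 = 2363.5139 kJ

eta = 65.9348%, W = 4574.6921 kJ, Qc = 2363.5139 kJ


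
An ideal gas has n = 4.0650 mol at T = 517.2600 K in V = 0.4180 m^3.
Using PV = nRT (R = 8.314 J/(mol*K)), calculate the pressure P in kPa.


P = nRT/V = 4.0650 * 8.314 * 517.2600 / 0.4180
= 17481.5310 / 0.4180 = 41821.8446 Pa = 41.8218 kPa

41.8218 kPa


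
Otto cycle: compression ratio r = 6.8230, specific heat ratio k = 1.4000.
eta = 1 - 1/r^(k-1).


r^(k-1) = 2.1557
eta = 1 - 1/2.1557 = 0.5361 = 53.6116%

53.6116%


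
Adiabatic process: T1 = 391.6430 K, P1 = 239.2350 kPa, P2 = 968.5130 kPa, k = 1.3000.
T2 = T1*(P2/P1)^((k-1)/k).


(k-1)/k = 0.2308
(P2/P1)^exp = 1.3808
T2 = 391.6430 * 1.3808 = 540.7943 K

540.7943 K


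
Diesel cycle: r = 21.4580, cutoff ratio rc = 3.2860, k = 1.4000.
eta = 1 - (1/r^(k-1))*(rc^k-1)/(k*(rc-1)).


r^(k-1) = 3.4091
rc^k = 5.2885
eta = 0.6069 = 60.6932%

60.6932%


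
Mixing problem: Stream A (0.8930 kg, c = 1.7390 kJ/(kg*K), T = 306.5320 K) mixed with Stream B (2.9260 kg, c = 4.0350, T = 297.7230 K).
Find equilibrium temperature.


num = 3991.0616
den = 13.3593
Tf = 298.7470 K

298.7470 K


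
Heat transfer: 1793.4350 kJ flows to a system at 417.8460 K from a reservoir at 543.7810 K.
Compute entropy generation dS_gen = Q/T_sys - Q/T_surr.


dS_sys = 1793.4350/417.8460 = 4.2921 kJ/K
dS_surr = -1793.4350/543.7810 = -3.2981 kJ/K
dS_gen = 4.2921 - 3.2981 = 0.9940 kJ/K (irreversible)

dS_gen = 0.9940 kJ/K, irreversible


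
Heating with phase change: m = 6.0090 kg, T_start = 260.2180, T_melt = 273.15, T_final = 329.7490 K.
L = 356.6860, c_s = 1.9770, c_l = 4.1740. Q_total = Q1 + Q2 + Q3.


Q1 (sensible, solid) = 6.0090 * 1.9770 * 12.9320 = 153.6295 kJ
Q2 (latent) = 6.0090 * 356.6860 = 2143.3262 kJ
Q3 (sensible, liquid) = 6.0090 * 4.1740 * 56.5990 = 1419.5916 kJ
Q_total = 3716.5472 kJ

3716.5472 kJ


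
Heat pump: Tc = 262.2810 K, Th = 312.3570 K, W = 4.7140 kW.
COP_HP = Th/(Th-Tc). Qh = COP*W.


COP = 312.3570 / 50.0760 = 6.2377
Qh = 6.2377 * 4.7140 = 29.4043 kW

COP = 6.2377, Qh = 29.4043 kW


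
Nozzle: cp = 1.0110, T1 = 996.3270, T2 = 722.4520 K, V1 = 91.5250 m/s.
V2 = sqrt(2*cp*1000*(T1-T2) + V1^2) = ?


dT = 273.8750 K
2*cp*1000*dT = 553775.2500
V1^2 = 8376.8256
V2 = sqrt(562152.0756) = 749.7680 m/s

749.7680 m/s


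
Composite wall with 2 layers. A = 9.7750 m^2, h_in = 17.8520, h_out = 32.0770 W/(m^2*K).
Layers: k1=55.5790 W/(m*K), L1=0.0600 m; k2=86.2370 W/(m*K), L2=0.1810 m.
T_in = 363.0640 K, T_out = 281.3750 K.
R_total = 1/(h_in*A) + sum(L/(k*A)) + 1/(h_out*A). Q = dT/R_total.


R_conv_in = 1/(17.8520*9.7750) = 0.0057
R_1 = 0.0600/(55.5790*9.7750) = 0.0001
R_2 = 0.1810/(86.2370*9.7750) = 0.0002
R_conv_out = 1/(32.0770*9.7750) = 0.0032
R_total = 0.0092 K/W
Q = 81.6890 / 0.0092 = 8836.0533 W

R_total = 0.0092 K/W, Q = 8836.0533 W


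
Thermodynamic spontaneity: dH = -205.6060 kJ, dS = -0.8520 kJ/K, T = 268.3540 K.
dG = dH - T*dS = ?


T*dS = 268.3540 * -0.8520 = -228.6376 kJ
dG = -205.6060 + 228.6376 = 23.0316 kJ (non-spontaneous)

dG = 23.0316 kJ, non-spontaneous


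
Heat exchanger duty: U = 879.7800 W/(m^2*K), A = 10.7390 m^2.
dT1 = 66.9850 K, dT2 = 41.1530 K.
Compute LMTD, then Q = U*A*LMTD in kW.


LMTD = 53.0244 K
Q = 879.7800 * 10.7390 * 53.0244 = 500972.3333 W = 500.9723 kW

500.9723 kW


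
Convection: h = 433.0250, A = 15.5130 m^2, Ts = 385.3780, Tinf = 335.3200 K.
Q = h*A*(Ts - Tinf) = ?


dT = 50.0580 K
Q = 433.0250 * 15.5130 * 50.0580 = 336265.4572 W

336265.4572 W


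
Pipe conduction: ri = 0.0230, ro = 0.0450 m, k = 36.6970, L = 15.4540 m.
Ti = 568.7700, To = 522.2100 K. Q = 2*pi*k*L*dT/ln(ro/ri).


dT = 46.5600 K
ln(ro/ri) = 0.6712
Q = 2*pi*36.6970*15.4540*46.5600 / 0.6712 = 247191.1344 W

247191.1344 W


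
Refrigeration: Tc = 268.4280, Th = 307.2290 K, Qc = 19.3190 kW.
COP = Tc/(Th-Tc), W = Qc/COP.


COP = 268.4280 / 38.8010 = 6.9181
W = 19.3190 / 6.9181 = 2.7925 kW

COP = 6.9181, W = 2.7925 kW


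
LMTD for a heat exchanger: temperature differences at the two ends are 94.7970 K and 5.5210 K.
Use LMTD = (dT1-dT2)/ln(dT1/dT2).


dT1/dT2 = 17.1703
ln(dT1/dT2) = 2.8432
LMTD = 89.2760 / 2.8432 = 31.4001 K

31.4001 K


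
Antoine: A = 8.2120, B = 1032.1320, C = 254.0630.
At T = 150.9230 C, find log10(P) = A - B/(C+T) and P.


C+T = 404.9860
B/(C+T) = 2.5486
log10(P) = 8.2120 - 2.5486 = 5.6634
P = 10^5.6634 = 460720.8083 mmHg

460720.8083 mmHg


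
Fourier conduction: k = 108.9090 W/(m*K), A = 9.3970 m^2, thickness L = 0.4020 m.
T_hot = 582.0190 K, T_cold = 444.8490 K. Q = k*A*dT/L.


dT = 137.1700 K
Q = 108.9090 * 9.3970 * 137.1700 / 0.4020 = 349209.5265 W

349209.5265 W


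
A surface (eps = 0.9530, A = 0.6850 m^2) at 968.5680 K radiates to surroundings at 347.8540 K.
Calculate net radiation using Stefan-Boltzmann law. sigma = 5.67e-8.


T^4 = 8.8008e+11
Tsurr^4 = 1.4642e+10
Q = 0.9530 * 5.67e-8 * 0.6850 * 8.6544e+11 = 32033.2488 W

32033.2488 W


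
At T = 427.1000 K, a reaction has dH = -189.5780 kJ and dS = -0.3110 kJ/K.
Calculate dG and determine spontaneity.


T*dS = 427.1000 * -0.3110 = -132.8281 kJ
dG = -189.5780 + 132.8281 = -56.7499 kJ (spontaneous)

dG = -56.7499 kJ, spontaneous


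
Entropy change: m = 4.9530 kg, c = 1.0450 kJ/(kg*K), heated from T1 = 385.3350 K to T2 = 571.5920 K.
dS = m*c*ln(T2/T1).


T2/T1 = 1.4834
ln(T2/T1) = 0.3943
dS = 4.9530 * 1.0450 * 0.3943 = 2.0409 kJ/K

2.0409 kJ/K


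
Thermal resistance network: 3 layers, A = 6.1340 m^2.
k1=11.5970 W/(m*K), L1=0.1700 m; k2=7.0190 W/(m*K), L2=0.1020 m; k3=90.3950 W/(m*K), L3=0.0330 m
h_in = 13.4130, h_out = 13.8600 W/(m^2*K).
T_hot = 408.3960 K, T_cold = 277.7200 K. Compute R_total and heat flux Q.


R_conv_in = 1/(13.4130*6.1340) = 0.0122
R_1 = 0.1700/(11.5970*6.1340) = 0.0024
R_2 = 0.1020/(7.0190*6.1340) = 0.0024
R_3 = 0.0330/(90.3950*6.1340) = 5.9515e-05
R_conv_out = 1/(13.8600*6.1340) = 0.0118
R_total = 0.0287 K/W
Q = 130.6760 / 0.0287 = 4547.6215 W

R_total = 0.0287 K/W, Q = 4547.6215 W


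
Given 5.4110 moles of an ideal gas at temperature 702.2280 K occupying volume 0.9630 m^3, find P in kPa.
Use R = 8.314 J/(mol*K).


P = nRT/V = 5.4110 * 8.314 * 702.2280 / 0.9630
= 31591.1690 / 0.9630 = 32804.9522 Pa = 32.8050 kPa

32.8050 kPa


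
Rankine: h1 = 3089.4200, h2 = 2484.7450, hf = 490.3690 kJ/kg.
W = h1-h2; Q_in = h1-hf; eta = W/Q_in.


W = 604.6750 kJ/kg
Q_in = 2599.0510 kJ/kg
eta = 0.2327 = 23.2652%

eta = 23.2652%


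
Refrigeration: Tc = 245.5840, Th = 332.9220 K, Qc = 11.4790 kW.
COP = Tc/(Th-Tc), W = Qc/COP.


COP = 245.5840 / 87.3380 = 2.8119
W = 11.4790 / 2.8119 = 4.0823 kW

COP = 2.8119, W = 4.0823 kW


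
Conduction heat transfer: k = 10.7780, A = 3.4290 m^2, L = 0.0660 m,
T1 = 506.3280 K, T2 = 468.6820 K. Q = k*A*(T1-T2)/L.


dT = 37.6460 K
Q = 10.7780 * 3.4290 * 37.6460 / 0.0660 = 21080.4835 W

21080.4835 W


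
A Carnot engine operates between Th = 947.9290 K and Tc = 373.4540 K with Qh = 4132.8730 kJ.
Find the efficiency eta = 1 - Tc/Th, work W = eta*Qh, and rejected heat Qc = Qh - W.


eta = 1 - 373.4540/947.9290 = 0.6060
W = 0.6060 * 4132.8730 = 2504.6519 kJ
Qc = 4132.8730 - 2504.6519 = 1628.2211 kJ

eta = 60.6032%, W = 2504.6519 kJ, Qc = 1628.2211 kJ


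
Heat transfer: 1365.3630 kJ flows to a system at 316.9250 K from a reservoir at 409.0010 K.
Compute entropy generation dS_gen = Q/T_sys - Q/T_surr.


dS_sys = 1365.3630/316.9250 = 4.3082 kJ/K
dS_surr = -1365.3630/409.0010 = -3.3383 kJ/K
dS_gen = 4.3082 - 3.3383 = 0.9699 kJ/K (irreversible)

dS_gen = 0.9699 kJ/K, irreversible


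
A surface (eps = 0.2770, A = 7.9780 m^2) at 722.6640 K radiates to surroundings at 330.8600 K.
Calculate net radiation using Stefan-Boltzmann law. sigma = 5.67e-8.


T^4 = 2.7274e+11
Tsurr^4 = 1.1983e+10
Q = 0.2770 * 5.67e-8 * 7.9780 * 2.6075e+11 = 32672.9997 W

32672.9997 W


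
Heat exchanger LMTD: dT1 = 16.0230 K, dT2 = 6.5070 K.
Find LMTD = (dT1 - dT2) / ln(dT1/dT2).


dT1/dT2 = 2.4624
ln(dT1/dT2) = 0.9011
LMTD = 9.5160 / 0.9011 = 10.5599 K

10.5599 K


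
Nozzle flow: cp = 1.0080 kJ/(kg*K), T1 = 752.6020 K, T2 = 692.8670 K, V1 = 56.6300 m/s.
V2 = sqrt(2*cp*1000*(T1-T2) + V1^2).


dT = 59.7350 K
2*cp*1000*dT = 120425.7600
V1^2 = 3206.9569
V2 = sqrt(123632.7169) = 351.6144 m/s

351.6144 m/s


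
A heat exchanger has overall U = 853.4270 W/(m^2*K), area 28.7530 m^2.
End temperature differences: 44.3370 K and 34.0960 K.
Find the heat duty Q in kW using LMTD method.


LMTD = 38.9926 K
Q = 853.4270 * 28.7530 * 38.9926 = 956823.6907 W = 956.8237 kW

956.8237 kW


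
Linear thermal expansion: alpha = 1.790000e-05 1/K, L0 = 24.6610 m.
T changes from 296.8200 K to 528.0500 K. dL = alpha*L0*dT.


dT = 231.2300 K
dL = 1.790000e-05 * 24.6610 * 231.2300 = 0.102072 m
L_final = 24.763072 m

dL = 0.102072 m


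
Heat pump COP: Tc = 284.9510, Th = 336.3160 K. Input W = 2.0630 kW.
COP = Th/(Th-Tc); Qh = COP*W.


COP = 336.3160 / 51.3650 = 6.5476
Qh = 6.5476 * 2.0630 = 13.5076 kW

COP = 6.5476, Qh = 13.5076 kW


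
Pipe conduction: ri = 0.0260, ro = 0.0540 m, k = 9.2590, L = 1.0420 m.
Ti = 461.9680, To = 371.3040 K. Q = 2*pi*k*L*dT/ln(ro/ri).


dT = 90.6640 K
ln(ro/ri) = 0.7309
Q = 2*pi*9.2590*1.0420*90.6640 / 0.7309 = 7519.6220 W

7519.6220 W


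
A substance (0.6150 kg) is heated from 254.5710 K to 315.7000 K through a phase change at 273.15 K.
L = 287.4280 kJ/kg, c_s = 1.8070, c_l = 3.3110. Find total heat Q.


Q1 (sensible, solid) = 0.6150 * 1.8070 * 18.5790 = 20.6469 kJ
Q2 (latent) = 0.6150 * 287.4280 = 176.7682 kJ
Q3 (sensible, liquid) = 0.6150 * 3.3110 * 42.5500 = 86.6431 kJ
Q_total = 284.0582 kJ

284.0582 kJ


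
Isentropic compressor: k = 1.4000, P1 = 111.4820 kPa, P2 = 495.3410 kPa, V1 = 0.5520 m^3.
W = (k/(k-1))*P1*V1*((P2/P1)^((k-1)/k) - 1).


(k-1)/k = 0.2857
(P2/P1)^exp = 1.5313
W = 3.5000 * 111.4820 * 0.5520 * (1.5313 - 1) = 114.4306 kJ

114.4306 kJ


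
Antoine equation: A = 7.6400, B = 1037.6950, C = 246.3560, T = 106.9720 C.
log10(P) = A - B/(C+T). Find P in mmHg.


C+T = 353.3280
B/(C+T) = 2.9369
log10(P) = 7.6400 - 2.9369 = 4.7031
P = 10^4.7031 = 50475.7787 mmHg

50475.7787 mmHg


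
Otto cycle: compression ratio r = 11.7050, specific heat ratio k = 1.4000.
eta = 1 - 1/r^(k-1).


r^(k-1) = 2.6752
eta = 1 - 1/2.6752 = 0.6262 = 62.6190%

62.6190%


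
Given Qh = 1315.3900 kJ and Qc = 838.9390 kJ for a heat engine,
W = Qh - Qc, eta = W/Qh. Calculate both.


W = 1315.3900 - 838.9390 = 476.4510 kJ
eta = 476.4510 / 1315.3900 = 0.3622 = 36.2213%

W = 476.4510 kJ, eta = 36.2213%


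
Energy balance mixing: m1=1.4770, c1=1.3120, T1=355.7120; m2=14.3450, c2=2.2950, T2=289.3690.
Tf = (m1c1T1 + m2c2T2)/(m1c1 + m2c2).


num = 10215.8484
den = 34.8596
Tf = 293.0570 K

293.0570 K


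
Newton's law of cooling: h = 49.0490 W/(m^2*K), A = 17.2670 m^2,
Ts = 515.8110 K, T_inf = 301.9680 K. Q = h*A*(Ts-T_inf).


dT = 213.8430 K
Q = 49.0490 * 17.2670 * 213.8430 = 181109.8559 W

181109.8559 W


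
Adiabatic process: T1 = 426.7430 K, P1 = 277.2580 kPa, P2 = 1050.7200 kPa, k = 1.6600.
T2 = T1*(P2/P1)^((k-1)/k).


(k-1)/k = 0.3976
(P2/P1)^exp = 1.6984
T2 = 426.7430 * 1.6984 = 724.7919 K

724.7919 K


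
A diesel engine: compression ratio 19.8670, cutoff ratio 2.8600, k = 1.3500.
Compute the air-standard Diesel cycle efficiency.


r^(k-1) = 2.8467
rc^k = 4.1314
eta = 0.5619 = 56.1932%

56.1932%


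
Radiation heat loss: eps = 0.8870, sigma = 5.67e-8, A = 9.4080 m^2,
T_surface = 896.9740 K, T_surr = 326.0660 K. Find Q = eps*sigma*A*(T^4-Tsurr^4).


T^4 = 6.4732e+11
Tsurr^4 = 1.1304e+10
Q = 0.8870 * 5.67e-8 * 9.4080 * 6.3602e+11 = 300934.9355 W

300934.9355 W


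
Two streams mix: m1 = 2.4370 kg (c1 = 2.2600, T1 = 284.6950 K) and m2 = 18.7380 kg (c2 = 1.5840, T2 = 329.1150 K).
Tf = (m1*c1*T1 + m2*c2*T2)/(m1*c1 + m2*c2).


num = 11336.4516
den = 35.1886
Tf = 322.1625 K

322.1625 K


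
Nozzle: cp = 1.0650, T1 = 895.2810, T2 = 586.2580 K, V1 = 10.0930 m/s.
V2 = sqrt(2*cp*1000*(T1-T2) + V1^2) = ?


dT = 309.0230 K
2*cp*1000*dT = 658218.9900
V1^2 = 101.8686
V2 = sqrt(658320.8586) = 811.3697 m/s

811.3697 m/s


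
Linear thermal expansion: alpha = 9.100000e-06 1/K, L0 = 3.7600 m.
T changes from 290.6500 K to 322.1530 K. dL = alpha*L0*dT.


dT = 31.5030 K
dL = 9.100000e-06 * 3.7600 * 31.5030 = 0.001078 m
L_final = 3.761078 m

dL = 0.001078 m


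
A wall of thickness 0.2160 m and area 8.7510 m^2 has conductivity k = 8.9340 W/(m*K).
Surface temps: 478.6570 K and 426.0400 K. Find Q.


dT = 52.6170 K
Q = 8.9340 * 8.7510 * 52.6170 / 0.2160 = 19044.7802 W

19044.7802 W


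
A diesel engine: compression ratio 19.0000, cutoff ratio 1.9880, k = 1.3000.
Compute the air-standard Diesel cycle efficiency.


r^(k-1) = 2.4189
rc^k = 2.4431
eta = 0.5355 = 53.5517%

53.5517%


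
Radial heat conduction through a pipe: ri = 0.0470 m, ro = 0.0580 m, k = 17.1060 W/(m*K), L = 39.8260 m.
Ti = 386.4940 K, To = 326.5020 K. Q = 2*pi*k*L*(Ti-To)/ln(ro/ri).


dT = 59.9920 K
ln(ro/ri) = 0.2103
Q = 2*pi*17.1060*39.8260*59.9920 / 0.2103 = 1221120.6479 W

1221120.6479 W


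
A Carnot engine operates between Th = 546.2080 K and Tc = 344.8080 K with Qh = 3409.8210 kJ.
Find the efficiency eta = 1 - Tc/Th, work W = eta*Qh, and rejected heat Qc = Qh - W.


eta = 1 - 344.8080/546.2080 = 0.3687
W = 0.3687 * 3409.8210 = 1257.2828 kJ
Qc = 3409.8210 - 1257.2828 = 2152.5382 kJ

eta = 36.8724%, W = 1257.2828 kJ, Qc = 2152.5382 kJ


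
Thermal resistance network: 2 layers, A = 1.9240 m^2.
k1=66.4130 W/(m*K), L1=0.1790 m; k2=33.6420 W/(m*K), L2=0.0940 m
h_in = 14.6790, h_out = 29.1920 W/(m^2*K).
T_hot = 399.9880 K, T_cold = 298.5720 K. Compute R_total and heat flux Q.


R_conv_in = 1/(14.6790*1.9240) = 0.0354
R_1 = 0.1790/(66.4130*1.9240) = 0.0014
R_2 = 0.0940/(33.6420*1.9240) = 0.0015
R_conv_out = 1/(29.1920*1.9240) = 0.0178
R_total = 0.0561 K/W
Q = 101.4160 / 0.0561 = 1808.8867 W

R_total = 0.0561 K/W, Q = 1808.8867 W


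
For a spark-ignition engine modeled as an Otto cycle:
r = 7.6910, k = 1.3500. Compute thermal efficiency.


r^(k-1) = 2.0422
eta = 1 - 1/2.0422 = 0.5103 = 51.0327%

51.0327%


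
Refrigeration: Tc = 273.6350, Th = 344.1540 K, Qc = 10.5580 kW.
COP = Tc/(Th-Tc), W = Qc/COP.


COP = 273.6350 / 70.5190 = 3.8803
W = 10.5580 / 3.8803 = 2.7209 kW

COP = 3.8803, W = 2.7209 kW


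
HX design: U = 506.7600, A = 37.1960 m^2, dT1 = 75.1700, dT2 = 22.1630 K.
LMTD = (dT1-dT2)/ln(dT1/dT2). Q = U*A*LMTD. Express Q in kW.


LMTD = 43.4011 K
Q = 506.7600 * 37.1960 * 43.4011 = 818086.9861 W = 818.0870 kW

818.0870 kW


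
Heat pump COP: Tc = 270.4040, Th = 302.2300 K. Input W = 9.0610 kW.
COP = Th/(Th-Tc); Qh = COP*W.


COP = 302.2300 / 31.8260 = 9.4963
Qh = 9.4963 * 9.0610 = 86.0462 kW

COP = 9.4963, Qh = 86.0462 kW


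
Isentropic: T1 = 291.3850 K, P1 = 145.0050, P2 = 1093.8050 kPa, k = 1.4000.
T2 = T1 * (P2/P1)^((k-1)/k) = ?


(k-1)/k = 0.2857
(P2/P1)^exp = 1.7813
T2 = 291.3850 * 1.7813 = 519.0363 K

519.0363 K


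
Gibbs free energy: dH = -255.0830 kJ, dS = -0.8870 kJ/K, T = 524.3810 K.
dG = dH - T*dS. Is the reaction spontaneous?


T*dS = 524.3810 * -0.8870 = -465.1259 kJ
dG = -255.0830 + 465.1259 = 210.0429 kJ (non-spontaneous)

dG = 210.0429 kJ, non-spontaneous


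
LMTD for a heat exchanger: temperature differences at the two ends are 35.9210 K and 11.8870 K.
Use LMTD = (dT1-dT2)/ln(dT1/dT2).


dT1/dT2 = 3.0219
ln(dT1/dT2) = 1.1059
LMTD = 24.0340 / 1.1059 = 21.7330 K

21.7330 K


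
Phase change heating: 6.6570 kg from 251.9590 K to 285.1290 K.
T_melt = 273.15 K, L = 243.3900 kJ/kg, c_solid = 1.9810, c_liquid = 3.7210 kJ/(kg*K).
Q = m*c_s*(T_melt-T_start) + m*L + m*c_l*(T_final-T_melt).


Q1 (sensible, solid) = 6.6570 * 1.9810 * 21.1910 = 279.4567 kJ
Q2 (latent) = 6.6570 * 243.3900 = 1620.2472 kJ
Q3 (sensible, liquid) = 6.6570 * 3.7210 * 11.9790 = 296.7282 kJ
Q_total = 2196.4321 kJ

2196.4321 kJ


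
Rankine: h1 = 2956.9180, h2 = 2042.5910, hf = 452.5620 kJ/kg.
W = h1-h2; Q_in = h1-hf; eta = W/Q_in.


W = 914.3270 kJ/kg
Q_in = 2504.3560 kJ/kg
eta = 0.3651 = 36.5095%

eta = 36.5095%


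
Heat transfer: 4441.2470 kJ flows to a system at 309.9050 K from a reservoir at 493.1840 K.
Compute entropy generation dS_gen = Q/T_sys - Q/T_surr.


dS_sys = 4441.2470/309.9050 = 14.3310 kJ/K
dS_surr = -4441.2470/493.1840 = -9.0053 kJ/K
dS_gen = 14.3310 - 9.0053 = 5.3257 kJ/K (irreversible)

dS_gen = 5.3257 kJ/K, irreversible


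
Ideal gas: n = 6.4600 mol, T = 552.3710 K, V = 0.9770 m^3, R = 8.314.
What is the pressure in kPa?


P = nRT/V = 6.4600 * 8.314 * 552.3710 / 0.9770
= 29666.9847 / 0.9770 = 30365.3887 Pa = 30.3654 kPa

30.3654 kPa


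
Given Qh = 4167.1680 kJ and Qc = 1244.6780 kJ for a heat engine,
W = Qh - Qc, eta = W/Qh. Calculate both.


W = 4167.1680 - 1244.6780 = 2922.4900 kJ
eta = 2922.4900 / 4167.1680 = 0.7013 = 70.1313%

W = 2922.4900 kJ, eta = 70.1313%


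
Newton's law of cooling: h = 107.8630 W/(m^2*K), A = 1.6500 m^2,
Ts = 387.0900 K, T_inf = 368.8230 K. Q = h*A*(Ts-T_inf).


dT = 18.2670 K
Q = 107.8630 * 1.6500 * 18.2670 = 3251.0501 W

3251.0501 W


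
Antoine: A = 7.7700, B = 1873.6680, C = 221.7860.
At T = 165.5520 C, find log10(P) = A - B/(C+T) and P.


C+T = 387.3380
B/(C+T) = 4.8373
log10(P) = 7.7700 - 4.8373 = 2.9327
P = 10^2.9327 = 856.4568 mmHg

856.4568 mmHg


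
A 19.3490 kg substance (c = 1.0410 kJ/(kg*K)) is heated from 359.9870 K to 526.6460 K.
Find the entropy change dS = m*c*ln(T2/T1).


T2/T1 = 1.4630
ln(T2/T1) = 0.3805
dS = 19.3490 * 1.0410 * 0.3805 = 7.6634 kJ/K

7.6634 kJ/K


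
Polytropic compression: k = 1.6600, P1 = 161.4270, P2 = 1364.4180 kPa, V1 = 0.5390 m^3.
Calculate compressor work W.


(k-1)/k = 0.3976
(P2/P1)^exp = 2.3364
W = 2.5152 * 161.4270 * 0.5390 * (2.3364 - 1) = 292.4684 kJ

292.4684 kJ


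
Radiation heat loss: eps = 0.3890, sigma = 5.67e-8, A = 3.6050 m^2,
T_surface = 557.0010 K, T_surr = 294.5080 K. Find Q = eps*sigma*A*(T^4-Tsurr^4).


T^4 = 9.6255e+10
Tsurr^4 = 7.5230e+09
Q = 0.3890 * 5.67e-8 * 3.6050 * 8.8732e+10 = 7055.3584 W

7055.3584 W


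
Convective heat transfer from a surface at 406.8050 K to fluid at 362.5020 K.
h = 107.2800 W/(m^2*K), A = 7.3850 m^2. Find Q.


dT = 44.3030 K
Q = 107.2800 * 7.3850 * 44.3030 = 35099.6188 W

35099.6188 W


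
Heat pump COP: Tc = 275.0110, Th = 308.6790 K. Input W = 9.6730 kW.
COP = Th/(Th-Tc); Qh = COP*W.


COP = 308.6790 / 33.6680 = 9.1683
Qh = 9.1683 * 9.6730 = 88.6852 kW

COP = 9.1683, Qh = 88.6852 kW


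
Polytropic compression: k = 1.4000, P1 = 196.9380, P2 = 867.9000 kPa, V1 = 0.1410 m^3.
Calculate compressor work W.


(k-1)/k = 0.2857
(P2/P1)^exp = 1.5277
W = 3.5000 * 196.9380 * 0.1410 * (1.5277 - 1) = 51.2873 kJ

51.2873 kJ


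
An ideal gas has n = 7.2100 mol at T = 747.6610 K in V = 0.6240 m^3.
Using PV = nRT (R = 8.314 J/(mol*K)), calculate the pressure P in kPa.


P = nRT/V = 7.2100 * 8.314 * 747.6610 / 0.6240
= 44817.7461 / 0.6240 = 71823.3111 Pa = 71.8233 kPa

71.8233 kPa


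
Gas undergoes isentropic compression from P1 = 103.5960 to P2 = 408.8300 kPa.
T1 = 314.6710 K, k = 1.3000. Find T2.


(k-1)/k = 0.2308
(P2/P1)^exp = 1.3727
T2 = 314.6710 * 1.3727 = 431.9578 K

431.9578 K


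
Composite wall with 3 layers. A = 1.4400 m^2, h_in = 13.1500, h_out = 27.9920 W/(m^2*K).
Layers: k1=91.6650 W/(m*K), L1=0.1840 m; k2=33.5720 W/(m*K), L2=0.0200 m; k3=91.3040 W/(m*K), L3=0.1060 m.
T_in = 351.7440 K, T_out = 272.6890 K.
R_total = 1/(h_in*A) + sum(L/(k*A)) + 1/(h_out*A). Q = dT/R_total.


R_conv_in = 1/(13.1500*1.4400) = 0.0528
R_1 = 0.1840/(91.6650*1.4400) = 0.0014
R_2 = 0.0200/(33.5720*1.4400) = 0.0004
R_3 = 0.1060/(91.3040*1.4400) = 0.0008
R_conv_out = 1/(27.9920*1.4400) = 0.0248
R_total = 0.0802 K/W
Q = 79.0550 / 0.0802 = 985.3297 W

R_total = 0.0802 K/W, Q = 985.3297 W
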